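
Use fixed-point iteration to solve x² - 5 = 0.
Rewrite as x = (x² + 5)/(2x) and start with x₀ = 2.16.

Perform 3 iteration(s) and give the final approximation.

Equation: x² - 5 = 0
Fixed-point form: x = (x² + 5)/(2x)
x₀ = 2.16

x_1 = g(2.160000) = 2.237407
x_2 = g(2.237407) = 2.236068
x_3 = g(2.236068) = 2.236068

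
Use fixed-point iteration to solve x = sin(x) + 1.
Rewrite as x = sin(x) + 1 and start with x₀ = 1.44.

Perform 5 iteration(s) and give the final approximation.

Equation: x = sin(x) + 1
Fixed-point form: x = sin(x) + 1
x₀ = 1.44

x_1 = g(1.440000) = 1.991458
x_2 = g(1.991458) = 1.912819
x_3 = g(1.912819) = 1.942078
x_4 = g(1.942078) = 1.931863
x_5 = g(1.931863) = 1.935521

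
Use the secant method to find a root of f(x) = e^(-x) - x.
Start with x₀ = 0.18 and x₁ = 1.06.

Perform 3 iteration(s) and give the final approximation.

f(x) = e^(-x) - x
x₀ = 0.18, x₁ = 1.06

Secant formula: x_{n+1} = x_n - f(x_n)(x_n - x_{n-1})/(f(x_n) - f(x_{n-1}))

Iteration 1:
  f(0.180000) = 0.655270
  f(1.060000) = -0.713544
  x_2 = 1.060000 - (-0.713544)×(1.060000 - 0.180000)/(-0.713544 - 0.655270)
       = 0.601268
Iteration 2:
  f(1.060000) = -0.713544
  f(0.601268) = -0.053152
  x_3 = 0.601268 - (-0.053152)×(0.601268 - 1.060000)/(-0.053152 - (-0.713544))
       = 0.564347
Iteration 3:
  f(0.601268) = -0.053152
  f(0.564347) = 0.004385
  x_4 = 0.564347 - 0.004385×(0.564347 - 0.601268)/(0.004385 - (-0.053152))
       = 0.567160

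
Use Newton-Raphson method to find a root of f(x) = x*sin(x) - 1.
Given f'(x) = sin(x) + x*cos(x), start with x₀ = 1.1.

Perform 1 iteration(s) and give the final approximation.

f(x) = x*sin(x) - 1
f'(x) = sin(x) + x*cos(x)
x₀ = 1.1

Newton-Raphson formula: x_{n+1} = x_n - f(x_n)/f'(x_n)

Iteration 1:
  f(1.100000) = -0.019672
  f'(1.100000) = 1.390163
  x_1 = 1.100000 - (-0.019672)/1.390163 = 1.114151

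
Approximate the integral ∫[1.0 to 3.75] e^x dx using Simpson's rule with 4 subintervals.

f(x) = e^x
a = 1.0, b = 3.75, n = 4
h = (b - a)/n = 0.687500

Simpson's rule: (h/3)[f(x₀) + 4f(x₁) + 2f(x₂) + ... + f(xₙ)]

x_0 = 1.0000, f(x_0) = 2.718282, coefficient = 1
x_1 = 1.6875, f(x_1) = 5.405949, coefficient = 4
x_2 = 2.3750, f(x_2) = 10.751013, coefficient = 2
x_3 = 3.0625, f(x_3) = 21.380943, coefficient = 4
x_4 = 3.7500, f(x_4) = 42.521082, coefficient = 1

I ≈ (0.687500/3) × 173.888957 = 39.849553
Exact value: 39.802800
Error: 0.046752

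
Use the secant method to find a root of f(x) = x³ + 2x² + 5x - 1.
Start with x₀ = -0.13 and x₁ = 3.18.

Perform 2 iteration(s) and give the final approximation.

f(x) = x³ + 2x² + 5x - 1
x₀ = -0.13, x₁ = 3.18

Secant formula: x_{n+1} = x_n - f(x_n)(x_n - x_{n-1})/(f(x_n) - f(x_{n-1}))

Iteration 1:
  f(-0.130000) = -1.618397
  f(3.180000) = 67.282232
  x_2 = 3.180000 - 67.282232×(3.180000 - (-0.130000))/(67.282232 - (-1.618397))
       = -0.052252
Iteration 2:
  f(3.180000) = 67.282232
  f(-0.052252) = -1.255942
  x_3 = -0.052252 - (-1.255942)×(-0.052252 - 3.180000)/(-1.255942 - 67.282232)
       = 0.006978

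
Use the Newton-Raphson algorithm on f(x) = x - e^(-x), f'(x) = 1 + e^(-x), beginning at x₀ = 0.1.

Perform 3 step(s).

f(x) = x - e^(-x)
f'(x) = 1 + e^(-x)
x₀ = 0.1

Newton-Raphson formula: x_{n+1} = x_n - f(x_n)/f'(x_n)

Iteration 1:
  f(0.100000) = -0.804837
  f'(0.100000) = 1.904837
  x_1 = 0.100000 - (-0.804837)/1.904837 = 0.522523
Iteration 2:
  f(0.522523) = -0.070500
  f'(0.522523) = 1.593023
  x_2 = 0.522523 - (-0.070500)/1.593023 = 0.566778
Iteration 3:
  f(0.566778) = -0.000572
  f'(0.566778) = 1.567350
  x_3 = 0.566778 - (-0.000572)/1.567350 = 0.567143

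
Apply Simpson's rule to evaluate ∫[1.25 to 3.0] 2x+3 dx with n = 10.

f(x) = 2x+3
a = 1.25, b = 3.0, n = 10
h = (b - a)/n = 0.175000

Simpson's rule: (h/3)[f(x₀) + 4f(x₁) + 2f(x₂) + ... + f(xₙ)]

x_0 = 1.2500, f(x_0) = 5.500000, coefficient = 1
x_1 = 1.4250, f(x_1) = 5.850000, coefficient = 4
x_2 = 1.6000, f(x_2) = 6.200000, coefficient = 2
x_3 = 1.7750, f(x_3) = 6.550000, coefficient = 4
x_4 = 1.9500, f(x_4) = 6.900000, coefficient = 2
x_5 = 2.1250, f(x_5) = 7.250000, coefficient = 4
x_6 = 2.3000, f(x_6) = 7.600000, coefficient = 2
x_7 = 2.4750, f(x_7) = 7.950000, coefficient = 4
x_8 = 2.6500, f(x_8) = 8.300000, coefficient = 2
x_9 = 2.8250, f(x_9) = 8.650000, coefficient = 4
x_10 = 3.0000, f(x_10) = 9.000000, coefficient = 1

I ≈ (0.175000/3) × 217.500000 = 12.687500
Exact value: 12.687500
Error: 0.000000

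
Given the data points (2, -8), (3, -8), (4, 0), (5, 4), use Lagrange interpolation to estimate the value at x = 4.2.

Lagrange interpolation formula:
P(x) = Σ yᵢ × Lᵢ(x)
where Lᵢ(x) = Π_{j≠i} (x - xⱼ)/(xᵢ - xⱼ)

L_0(4.2) = (4.2 - 3)/(2 - 3) × (4.2 - 4)/(2 - 4) × (4.2 - 5)/(2 - 5) = 0.032000
L_1(4.2) = (4.2 - 2)/(3 - 2) × (4.2 - 4)/(3 - 4) × (4.2 - 5)/(3 - 5) = -0.176000
L_2(4.2) = (4.2 - 2)/(4 - 2) × (4.2 - 3)/(4 - 3) × (4.2 - 5)/(4 - 5) = 1.056000
L_3(4.2) = (4.2 - 2)/(5 - 2) × (4.2 - 3)/(5 - 3) × (4.2 - 4)/(5 - 4) = 0.088000

P(4.2) = (-8)×L_0(4.2) + (-8)×L_1(4.2) + 0×L_2(4.2) + 4×L_3(4.2)
P(4.2) = 1.504000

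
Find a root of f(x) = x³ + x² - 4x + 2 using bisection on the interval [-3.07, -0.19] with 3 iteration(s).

f(x) = x³ + x² - 4x + 2
Initial interval: [-3.07, -0.19]

Iteration 1:
  c_1 = (-3.070000 + (-0.190000))/2 = -1.630000
  f(c_1) = f(-1.630000) = 6.846153
  f(a) × f(c) < 0, new interval: [-3.070000, -1.630000]
Iteration 2:
  c_2 = (-3.070000 + (-1.630000))/2 = -2.350000
  f(c_2) = f(-2.350000) = 3.944625
  f(a) × f(c) < 0, new interval: [-3.070000, -2.350000]
Iteration 3:
  c_3 = (-3.070000 + (-2.350000))/2 = -2.710000
  f(c_3) = f(-2.710000) = 0.281589
  f(a) × f(c) < 0, new interval: [-3.070000, -2.710000]

After 3 iteration(s), the approximation is c_3 = -2.710000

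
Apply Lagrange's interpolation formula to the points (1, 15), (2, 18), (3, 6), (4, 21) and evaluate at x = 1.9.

Lagrange interpolation formula:
P(x) = Σ yᵢ × Lᵢ(x)
where Lᵢ(x) = Π_{j≠i} (x - xⱼ)/(xᵢ - xⱼ)

L_0(1.9) = (1.9 - 2)/(1 - 2) × (1.9 - 3)/(1 - 3) × (1.9 - 4)/(1 - 4) = 0.038500
L_1(1.9) = (1.9 - 1)/(2 - 1) × (1.9 - 3)/(2 - 3) × (1.9 - 4)/(2 - 4) = 1.039500
L_2(1.9) = (1.9 - 1)/(3 - 1) × (1.9 - 2)/(3 - 2) × (1.9 - 4)/(3 - 4) = -0.094500
L_3(1.9) = (1.9 - 1)/(4 - 1) × (1.9 - 2)/(4 - 2) × (1.9 - 3)/(4 - 3) = 0.016500

P(1.9) = 15×L_0(1.9) + 18×L_1(1.9) + 6×L_2(1.9) + 21×L_3(1.9)
P(1.9) = 19.068000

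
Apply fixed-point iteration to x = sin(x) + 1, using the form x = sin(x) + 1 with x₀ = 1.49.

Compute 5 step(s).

Equation: x = sin(x) + 1
Fixed-point form: x = sin(x) + 1
x₀ = 1.49

x_1 = g(1.490000) = 1.996738
x_2 = g(1.996738) = 1.910650
x_3 = g(1.910650) = 1.942803
x_4 = g(1.942803) = 1.931600
x_5 = g(1.931600) = 1.935614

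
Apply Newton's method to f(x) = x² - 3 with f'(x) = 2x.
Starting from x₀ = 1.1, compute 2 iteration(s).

f(x) = x² - 3
f'(x) = 2x
x₀ = 1.1

Newton-Raphson formula: x_{n+1} = x_n - f(x_n)/f'(x_n)

Iteration 1:
  f(1.100000) = -1.790000
  f'(1.100000) = 2.200000
  x_1 = 1.100000 - (-1.790000)/2.200000 = 1.913636
Iteration 2:
  f(1.913636) = 0.662004
  f'(1.913636) = 3.827273
  x_2 = 1.913636 - 0.662004/3.827273 = 1.740666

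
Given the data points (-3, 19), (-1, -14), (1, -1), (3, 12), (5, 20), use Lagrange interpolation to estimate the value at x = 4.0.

Lagrange interpolation formula:
P(x) = Σ yᵢ × Lᵢ(x)
where Lᵢ(x) = Π_{j≠i} (x - xⱼ)/(xᵢ - xⱼ)

L_0(4.0) = (4.0 - (-1))/(-3 - (-1)) × (4.0 - 1)/(-3 - 1) × (4.0 - 3)/(-3 - 3) × (4.0 - 5)/(-3 - 5) = -0.039062
L_1(4.0) = (4.0 - (-3))/(-1 - (-3)) × (4.0 - 1)/(-1 - 1) × (4.0 - 3)/(-1 - 3) × (4.0 - 5)/(-1 - 5) = 0.218750
L_2(4.0) = (4.0 - (-3))/(1 - (-3)) × (4.0 - (-1))/(1 - (-1)) × (4.0 - 3)/(1 - 3) × (4.0 - 5)/(1 - 5) = -0.546875
L_3(4.0) = (4.0 - (-3))/(3 - (-3)) × (4.0 - (-1))/(3 - (-1)) × (4.0 - 1)/(3 - 1) × (4.0 - 5)/(3 - 5) = 1.093750
L_4(4.0) = (4.0 - (-3))/(5 - (-3)) × (4.0 - (-1))/(5 - (-1)) × (4.0 - 1)/(5 - 1) × (4.0 - 3)/(5 - 3) = 0.273438

P(4.0) = 19×L_0(4.0) + (-14)×L_1(4.0) + (-1)×L_2(4.0) + 12×L_3(4.0) + 20×L_4(4.0)
P(4.0) = 15.335938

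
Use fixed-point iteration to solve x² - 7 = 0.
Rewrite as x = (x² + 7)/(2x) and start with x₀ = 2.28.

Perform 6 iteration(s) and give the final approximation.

Equation: x² - 7 = 0
Fixed-point form: x = (x² + 7)/(2x)
x₀ = 2.28

x_1 = g(2.280000) = 2.675088
x_2 = g(2.675088) = 2.645912
x_3 = g(2.645912) = 2.645751
x_4 = g(2.645751) = 2.645751
x_5 = g(2.645751) = 2.645751
x_6 = g(2.645751) = 2.645751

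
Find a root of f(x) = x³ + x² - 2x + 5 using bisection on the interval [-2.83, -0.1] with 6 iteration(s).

f(x) = x³ + x² - 2x + 5
Initial interval: [-2.83, -0.1]

Iteration 1:
  c_1 = (-2.830000 + (-0.100000))/2 = -1.465000
  f(c_1) = f(-1.465000) = 6.932005
  f(a) × f(c) < 0, new interval: [-2.830000, -1.465000]
Iteration 2:
  c_2 = (-2.830000 + (-1.465000))/2 = -2.147500
  f(c_2) = f(-2.147500) = 4.003010
  f(a) × f(c) < 0, new interval: [-2.830000, -2.147500]
Iteration 3:
  c_3 = (-2.830000 + (-2.147500))/2 = -2.488750
  f(c_3) = f(-2.488750) = 0.756366
  f(a) × f(c) < 0, new interval: [-2.830000, -2.488750]
Iteration 4:
  c_4 = (-2.830000 + (-2.488750))/2 = -2.659375
  f(c_4) = f(-2.659375) = -1.416807
  f(a) × f(c) ≥ 0, new interval: [-2.659375, -2.488750]
Iteration 5:
  c_5 = (-2.659375 + (-2.488750))/2 = -2.574063
  f(c_5) = f(-2.574063) = -0.281295
  f(a) × f(c) ≥ 0, new interval: [-2.574063, -2.488750]
Iteration 6:
  c_6 = (-2.574063 + (-2.488750))/2 = -2.531406
  f(c_6) = f(-2.531406) = 0.249534
  f(a) × f(c) < 0, new interval: [-2.574063, -2.531406]

After 6 iteration(s), the approximation is c_6 = -2.531406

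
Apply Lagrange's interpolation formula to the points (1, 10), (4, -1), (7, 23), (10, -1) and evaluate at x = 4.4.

Lagrange interpolation formula:
P(x) = Σ yᵢ × Lᵢ(x)
where Lᵢ(x) = Π_{j≠i} (x - xⱼ)/(xᵢ - xⱼ)

L_0(4.4) = (4.4 - 4)/(1 - 4) × (4.4 - 7)/(1 - 7) × (4.4 - 10)/(1 - 10) = -0.035951
L_1(4.4) = (4.4 - 1)/(4 - 1) × (4.4 - 7)/(4 - 7) × (4.4 - 10)/(4 - 10) = 0.916741
L_2(4.4) = (4.4 - 1)/(7 - 1) × (4.4 - 4)/(7 - 4) × (4.4 - 10)/(7 - 10) = 0.141037
L_3(4.4) = (4.4 - 1)/(10 - 1) × (4.4 - 4)/(10 - 4) × (4.4 - 7)/(10 - 7) = -0.021827

P(4.4) = 10×L_0(4.4) + (-1)×L_1(4.4) + 23×L_2(4.4) + (-1)×L_3(4.4)
P(4.4) = 1.989432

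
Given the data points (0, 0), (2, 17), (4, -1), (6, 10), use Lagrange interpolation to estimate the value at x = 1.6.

Lagrange interpolation formula:
P(x) = Σ yᵢ × Lᵢ(x)
where Lᵢ(x) = Π_{j≠i} (x - xⱼ)/(xᵢ - xⱼ)

L_0(1.6) = (1.6 - 2)/(0 - 2) × (1.6 - 4)/(0 - 4) × (1.6 - 6)/(0 - 6) = 0.088000
L_1(1.6) = (1.6 - 0)/(2 - 0) × (1.6 - 4)/(2 - 4) × (1.6 - 6)/(2 - 6) = 1.056000
L_2(1.6) = (1.6 - 0)/(4 - 0) × (1.6 - 2)/(4 - 2) × (1.6 - 6)/(4 - 6) = -0.176000
L_3(1.6) = (1.6 - 0)/(6 - 0) × (1.6 - 2)/(6 - 2) × (1.6 - 4)/(6 - 4) = 0.032000

P(1.6) = 0×L_0(1.6) + 17×L_1(1.6) + (-1)×L_2(1.6) + 10×L_3(1.6)
P(1.6) = 18.448000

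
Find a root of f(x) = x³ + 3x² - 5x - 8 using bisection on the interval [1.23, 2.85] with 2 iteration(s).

f(x) = x³ + 3x² - 5x - 8
Initial interval: [1.23, 2.85]

Iteration 1:
  c_1 = (1.230000 + 2.850000)/2 = 2.040000
  f(c_1) = f(2.040000) = 2.774464
  f(a) × f(c) < 0, new interval: [1.230000, 2.040000]
Iteration 2:
  c_2 = (1.230000 + 2.040000)/2 = 1.635000
  f(c_2) = f(1.635000) = -3.784602
  f(a) × f(c) ≥ 0, new interval: [1.635000, 2.040000]

After 2 iteration(s), the approximation is c_2 = 1.635000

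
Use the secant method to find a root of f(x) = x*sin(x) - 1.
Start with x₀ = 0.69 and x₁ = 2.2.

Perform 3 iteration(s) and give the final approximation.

f(x) = x*sin(x) - 1
x₀ = 0.69, x₁ = 2.2

Secant formula: x_{n+1} = x_n - f(x_n)(x_n - x_{n-1})/(f(x_n) - f(x_{n-1}))

Iteration 1:
  f(0.690000) = -0.560789
  f(2.200000) = 0.778692
  x_2 = 2.200000 - 0.778692×(2.200000 - 0.690000)/(0.778692 - (-0.560789))
       = 1.322179
Iteration 2:
  f(2.200000) = 0.778692
  f(1.322179) = 0.281527
  x_3 = 1.322179 - 0.281527×(1.322179 - 2.200000)/(0.281527 - 0.778692)
       = 0.825101
Iteration 3:
  f(1.322179) = 0.281527
  f(0.825101) = -0.393867
  x_4 = 0.825101 - (-0.393867)×(0.825101 - 1.322179)/(-0.393867 - 0.281527)
       = 1.114980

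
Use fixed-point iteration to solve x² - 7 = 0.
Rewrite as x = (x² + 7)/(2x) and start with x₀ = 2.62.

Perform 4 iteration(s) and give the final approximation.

Equation: x² - 7 = 0
Fixed-point form: x = (x² + 7)/(2x)
x₀ = 2.62

x_1 = g(2.620000) = 2.645878
x_2 = g(2.645878) = 2.645751
x_3 = g(2.645751) = 2.645751
x_4 = g(2.645751) = 2.645751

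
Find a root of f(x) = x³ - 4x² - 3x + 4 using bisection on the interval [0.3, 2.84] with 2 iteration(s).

f(x) = x³ - 4x² - 3x + 4
Initial interval: [0.3, 2.84]

Iteration 1:
  c_1 = (0.300000 + 2.840000)/2 = 1.570000
  f(c_1) = f(1.570000) = -6.699707
  f(a) × f(c) < 0, new interval: [0.300000, 1.570000]
Iteration 2:
  c_2 = (0.300000 + 1.570000)/2 = 0.935000
  f(c_2) = f(0.935000) = -1.484500
  f(a) × f(c) < 0, new interval: [0.300000, 0.935000]

After 2 iteration(s), the approximation is c_2 = 0.935000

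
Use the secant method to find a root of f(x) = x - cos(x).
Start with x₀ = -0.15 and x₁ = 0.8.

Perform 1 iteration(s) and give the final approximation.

f(x) = x - cos(x)
x₀ = -0.15, x₁ = 0.8

Secant formula: x_{n+1} = x_n - f(x_n)(x_n - x_{n-1})/(f(x_n) - f(x_{n-1}))

Iteration 1:
  f(-0.150000) = -1.138771
  f(0.800000) = 0.103293
  x_2 = 0.800000 - 0.103293×(0.800000 - (-0.150000))/(0.103293 - (-1.138771))
       = 0.720996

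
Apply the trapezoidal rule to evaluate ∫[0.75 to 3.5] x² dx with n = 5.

f(x) = x²
a = 0.75, b = 3.5, n = 5
h = (b - a)/n = 0.550000

Trapezoidal rule: (h/2)[f(x₀) + 2f(x₁) + 2f(x₂) + ... + f(xₙ)]

x_0 = 0.7500, f(x_0) = 0.562500, coefficient = 1
x_1 = 1.3000, f(x_1) = 1.690000, coefficient = 2
x_2 = 1.8500, f(x_2) = 3.422500, coefficient = 2
x_3 = 2.4000, f(x_3) = 5.760000, coefficient = 2
x_4 = 2.9500, f(x_4) = 8.702500, coefficient = 2
x_5 = 3.5000, f(x_5) = 12.250000, coefficient = 1

I ≈ (0.550000/2) × 51.962500 = 14.289688
Exact value: 14.151042
Error: 0.138646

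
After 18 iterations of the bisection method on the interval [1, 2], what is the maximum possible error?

Bisection error bound: |error| ≤ (b-a)/2^n
|error| ≤ (2 - 1)/2^18 = 1/2^18
|error| ≤ 0.0000038147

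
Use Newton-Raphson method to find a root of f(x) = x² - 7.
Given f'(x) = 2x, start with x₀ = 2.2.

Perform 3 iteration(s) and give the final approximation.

f(x) = x² - 7
f'(x) = 2x
x₀ = 2.2

Newton-Raphson formula: x_{n+1} = x_n - f(x_n)/f'(x_n)

Iteration 1:
  f(2.200000) = -2.160000
  f'(2.200000) = 4.400000
  x_1 = 2.200000 - (-2.160000)/4.400000 = 2.690909
Iteration 2:
  f(2.690909) = 0.240992
  f'(2.690909) = 5.381818
  x_2 = 2.690909 - 0.240992/5.381818 = 2.646130
Iteration 3:
  f(2.646130) = 0.002005
  f'(2.646130) = 5.292260
  x_3 = 2.646130 - 0.002005/5.292260 = 2.645751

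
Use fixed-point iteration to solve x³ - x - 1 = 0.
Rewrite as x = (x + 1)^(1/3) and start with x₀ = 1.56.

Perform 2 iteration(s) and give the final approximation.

Equation: x³ - x - 1 = 0
Fixed-point form: x = (x + 1)^(1/3)
x₀ = 1.56

x_1 = g(1.560000) = 1.367981
x_2 = g(1.367981) = 1.332885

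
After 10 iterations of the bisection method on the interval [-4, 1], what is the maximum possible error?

Bisection error bound: |error| ≤ (b-a)/2^n
|error| ≤ (1 - (-4))/2^10 = 5/2^10
|error| ≤ 0.0048828125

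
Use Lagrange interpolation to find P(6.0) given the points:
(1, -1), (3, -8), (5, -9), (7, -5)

Lagrange interpolation formula:
P(x) = Σ yᵢ × Lᵢ(x)
where Lᵢ(x) = Π_{j≠i} (x - xⱼ)/(xᵢ - xⱼ)

L_0(6.0) = (6.0 - 3)/(1 - 3) × (6.0 - 5)/(1 - 5) × (6.0 - 7)/(1 - 7) = 0.062500
L_1(6.0) = (6.0 - 1)/(3 - 1) × (6.0 - 5)/(3 - 5) × (6.0 - 7)/(3 - 7) = -0.312500
L_2(6.0) = (6.0 - 1)/(5 - 1) × (6.0 - 3)/(5 - 3) × (6.0 - 7)/(5 - 7) = 0.937500
L_3(6.0) = (6.0 - 1)/(7 - 1) × (6.0 - 3)/(7 - 3) × (6.0 - 5)/(7 - 5) = 0.312500

P(6.0) = (-1)×L_0(6.0) + (-8)×L_1(6.0) + (-9)×L_2(6.0) + (-5)×L_3(6.0)
P(6.0) = -7.562500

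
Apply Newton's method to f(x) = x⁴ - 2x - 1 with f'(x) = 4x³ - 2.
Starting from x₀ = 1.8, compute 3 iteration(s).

f(x) = x⁴ - 2x - 1
f'(x) = 4x³ - 2
x₀ = 1.8

Newton-Raphson formula: x_{n+1} = x_n - f(x_n)/f'(x_n)

Iteration 1:
  f(1.800000) = 5.897600
  f'(1.800000) = 21.328000
  x_1 = 1.800000 - 5.897600/21.328000 = 1.523481
Iteration 2:
  f(1.523481) = 1.340051
  f'(1.523481) = 12.143960
  x_2 = 1.523481 - 1.340051/12.143960 = 1.413134
Iteration 3:
  f(1.413134) = 0.161530
  f'(1.413134) = 9.287812
  x_3 = 1.413134 - 0.161530/9.287812 = 1.395742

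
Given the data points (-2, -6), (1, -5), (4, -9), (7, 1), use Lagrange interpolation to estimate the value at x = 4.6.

Lagrange interpolation formula:
P(x) = Σ yᵢ × Lᵢ(x)
where Lᵢ(x) = Π_{j≠i} (x - xⱼ)/(xᵢ - xⱼ)

L_0(4.6) = (4.6 - 1)/(-2 - 1) × (4.6 - 4)/(-2 - 4) × (4.6 - 7)/(-2 - 7) = 0.032000
L_1(4.6) = (4.6 - (-2))/(1 - (-2)) × (4.6 - 4)/(1 - 4) × (4.6 - 7)/(1 - 7) = -0.176000
L_2(4.6) = (4.6 - (-2))/(4 - (-2)) × (4.6 - 1)/(4 - 1) × (4.6 - 7)/(4 - 7) = 1.056000
L_3(4.6) = (4.6 - (-2))/(7 - (-2)) × (4.6 - 1)/(7 - 1) × (4.6 - 4)/(7 - 4) = 0.088000

P(4.6) = (-6)×L_0(4.6) + (-5)×L_1(4.6) + (-9)×L_2(4.6) + 1×L_3(4.6)
P(4.6) = -8.728000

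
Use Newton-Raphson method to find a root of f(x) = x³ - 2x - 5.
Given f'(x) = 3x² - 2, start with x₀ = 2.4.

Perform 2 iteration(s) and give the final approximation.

f(x) = x³ - 2x - 5
f'(x) = 3x² - 2
x₀ = 2.4

Newton-Raphson formula: x_{n+1} = x_n - f(x_n)/f'(x_n)

Iteration 1:
  f(2.400000) = 4.024000
  f'(2.400000) = 15.280000
  x_1 = 2.400000 - 4.024000/15.280000 = 2.136649
Iteration 2:
  f(2.136649) = 0.481082
  f'(2.136649) = 11.695810
  x_2 = 2.136649 - 0.481082/11.695810 = 2.095516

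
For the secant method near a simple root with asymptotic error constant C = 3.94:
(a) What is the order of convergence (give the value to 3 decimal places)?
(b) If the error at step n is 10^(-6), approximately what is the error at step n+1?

(a) Secant method has superlinear convergence with order φ = (1+√5)/2 ≈ 1.618.
    This means |e_{n+1}| ≈ C|e_n|^1.618.

(b) With |e_n| = 10^(-6) and C = 3.94:
    |e_{n+1}| ≈ 3.94 × (10^(-6))^1.618 = 3.94 × 10^(-9.71)

(a) ≈ 1.618 (golden ratio); (b) |e_{n+1}| ≈ 7.714e-10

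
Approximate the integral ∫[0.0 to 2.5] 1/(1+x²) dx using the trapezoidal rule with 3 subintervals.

f(x) = 1/(1+x²)
a = 0.0, b = 2.5, n = 3
h = (b - a)/n = 0.833333

Trapezoidal rule: (h/2)[f(x₀) + 2f(x₁) + 2f(x₂) + ... + f(xₙ)]

x_0 = 0.0000, f(x_0) = 1.000000, coefficient = 1
x_1 = 0.8333, f(x_1) = 0.590164, coefficient = 2
x_2 = 1.6667, f(x_2) = 0.264706, coefficient = 2
x_3 = 2.5000, f(x_3) = 0.137931, coefficient = 1

I ≈ (0.833333/2) × 2.847671 = 1.186529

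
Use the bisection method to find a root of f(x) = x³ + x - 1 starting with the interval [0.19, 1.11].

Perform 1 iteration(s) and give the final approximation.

f(x) = x³ + x - 1
Initial interval: [0.19, 1.11]

Iteration 1:
  c_1 = (0.190000 + 1.110000)/2 = 0.650000
  f(c_1) = f(0.650000) = -0.075375
  f(a) × f(c) ≥ 0, new interval: [0.650000, 1.110000]

After 1 iteration(s), the approximation is c_1 = 0.650000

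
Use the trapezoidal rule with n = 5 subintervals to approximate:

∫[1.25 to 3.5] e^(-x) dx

f(x) = e^(-x)
a = 1.25, b = 3.5, n = 5
h = (b - a)/n = 0.450000

Trapezoidal rule: (h/2)[f(x₀) + 2f(x₁) + 2f(x₂) + ... + f(xₙ)]

x_0 = 1.2500, f(x_0) = 0.286505, coefficient = 1
x_1 = 1.7000, f(x_1) = 0.182684, coefficient = 2
x_2 = 2.1500, f(x_2) = 0.116484, coefficient = 2
x_3 = 2.6000, f(x_3) = 0.074274, coefficient = 2
x_4 = 3.0500, f(x_4) = 0.047359, coefficient = 2
x_5 = 3.5000, f(x_5) = 0.030197, coefficient = 1

I ≈ (0.450000/2) × 1.158303 = 0.260618
Exact value: 0.256307
Error: 0.004311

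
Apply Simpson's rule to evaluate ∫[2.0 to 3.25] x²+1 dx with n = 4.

f(x) = x²+1
a = 2.0, b = 3.25, n = 4
h = (b - a)/n = 0.312500

Simpson's rule: (h/3)[f(x₀) + 4f(x₁) + 2f(x₂) + ... + f(xₙ)]

x_0 = 2.0000, f(x_0) = 5.000000, coefficient = 1
x_1 = 2.3125, f(x_1) = 6.347656, coefficient = 4
x_2 = 2.6250, f(x_2) = 7.890625, coefficient = 2
x_3 = 2.9375, f(x_3) = 9.628906, coefficient = 4
x_4 = 3.2500, f(x_4) = 11.562500, coefficient = 1

I ≈ (0.312500/3) × 96.250000 = 10.026042
Exact value: 10.026042
Error: 0.000000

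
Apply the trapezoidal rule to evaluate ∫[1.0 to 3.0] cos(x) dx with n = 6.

f(x) = cos(x)
a = 1.0, b = 3.0, n = 6
h = (b - a)/n = 0.333333

Trapezoidal rule: (h/2)[f(x₀) + 2f(x₁) + 2f(x₂) + ... + f(xₙ)]

x_0 = 1.0000, f(x_0) = 0.540302, coefficient = 1
x_1 = 1.3333, f(x_1) = 0.235238, coefficient = 2
x_2 = 1.6667, f(x_2) = -0.095724, coefficient = 2
x_3 = 2.0000, f(x_3) = -0.416147, coefficient = 2
x_4 = 2.3333, f(x_4) = -0.690758, coefficient = 2
x_5 = 2.6667, f(x_5) = -0.889327, coefficient = 2
x_6 = 3.0000, f(x_6) = -0.989992, coefficient = 1

I ≈ (0.333333/2) × -4.163125 = -0.693854
Exact value: -0.700351
Error: 0.006497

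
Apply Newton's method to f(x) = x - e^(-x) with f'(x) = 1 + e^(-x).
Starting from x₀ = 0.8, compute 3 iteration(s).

f(x) = x - e^(-x)
f'(x) = 1 + e^(-x)
x₀ = 0.8

Newton-Raphson formula: x_{n+1} = x_n - f(x_n)/f'(x_n)

Iteration 1:
  f(0.800000) = 0.350671
  f'(0.800000) = 1.449329
  x_1 = 0.800000 - 0.350671/1.449329 = 0.558046
Iteration 2:
  f(0.558046) = -0.014280
  f'(0.558046) = 1.572326
  x_2 = 0.558046 - (-0.014280)/1.572326 = 0.567128
Iteration 3:
  f(0.567128) = -0.000024
  f'(0.567128) = 1.567152
  x_3 = 0.567128 - (-0.000024)/1.567152 = 0.567143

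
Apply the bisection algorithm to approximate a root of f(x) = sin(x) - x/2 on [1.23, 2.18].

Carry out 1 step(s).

f(x) = sin(x) - x/2
Initial interval: [1.23, 2.18]

Iteration 1:
  c_1 = (1.230000 + 2.180000)/2 = 1.705000
  f(c_1) = f(1.705000) = 0.138508
  f(a) × f(c) ≥ 0, new interval: [1.705000, 2.180000]

After 1 iteration(s), the approximation is c_1 = 1.705000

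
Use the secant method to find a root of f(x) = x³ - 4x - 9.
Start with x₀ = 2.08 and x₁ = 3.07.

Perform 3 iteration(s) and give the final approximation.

f(x) = x³ - 4x - 9
x₀ = 2.08, x₁ = 3.07

Secant formula: x_{n+1} = x_n - f(x_n)(x_n - x_{n-1})/(f(x_n) - f(x_{n-1}))

Iteration 1:
  f(2.080000) = -8.321088
  f(3.070000) = 7.654443
  x_2 = 3.070000 - 7.654443×(3.070000 - 2.080000)/(7.654443 - (-8.321088))
       = 2.595656
Iteration 2:
  f(3.070000) = 7.654443
  f(2.595656) = -1.894575
  x_3 = 2.595656 - (-1.894575)×(2.595656 - 3.070000)/(-1.894575 - 7.654443)
       = 2.689768
Iteration 3:
  f(2.595656) = -1.894575
  f(2.689768) = -0.298995
  x_4 = 2.689768 - (-0.298995)×(2.689768 - 2.595656)/(-0.298995 - (-1.894575))
       = 2.707404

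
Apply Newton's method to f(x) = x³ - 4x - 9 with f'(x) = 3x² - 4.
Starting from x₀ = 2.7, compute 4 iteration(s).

f(x) = x³ - 4x - 9
f'(x) = 3x² - 4
x₀ = 2.7

Newton-Raphson formula: x_{n+1} = x_n - f(x_n)/f'(x_n)

Iteration 1:
  f(2.700000) = -0.117000
  f'(2.700000) = 17.870000
  x_1 = 2.700000 - (-0.117000)/17.870000 = 2.706547
Iteration 2:
  f(2.706547) = 0.000348
  f'(2.706547) = 17.976195
  x_2 = 2.706547 - 0.000348/17.976195 = 2.706528
Iteration 3:
  f(2.706528) = 0.000000
  f'(2.706528) = 17.975881
  x_3 = 2.706528 - 0.000000/17.975881 = 2.706528
Iteration 4:
  f(2.706528) = 0.000000
  f'(2.706528) = 17.975881
  x_4 = 2.706528 - 0.000000/17.975881 = 2.706528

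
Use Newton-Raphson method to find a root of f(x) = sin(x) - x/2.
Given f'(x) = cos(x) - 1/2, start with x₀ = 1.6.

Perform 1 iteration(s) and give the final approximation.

f(x) = sin(x) - x/2
f'(x) = cos(x) - 1/2
x₀ = 1.6

Newton-Raphson formula: x_{n+1} = x_n - f(x_n)/f'(x_n)

Iteration 1:
  f(1.600000) = 0.199574
  f'(1.600000) = -0.529200
  x_1 = 1.600000 - 0.199574/(-0.529200) = 1.977124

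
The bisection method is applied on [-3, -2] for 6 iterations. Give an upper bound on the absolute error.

Bisection error bound: |error| ≤ (b-a)/2^n
|error| ≤ (-2 - (-3))/2^6 = 1/2^6
|error| ≤ 0.0156250000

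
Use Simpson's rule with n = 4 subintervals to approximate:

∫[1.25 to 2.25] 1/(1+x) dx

f(x) = 1/(1+x)
a = 1.25, b = 2.25, n = 4
h = (b - a)/n = 0.250000

Simpson's rule: (h/3)[f(x₀) + 4f(x₁) + 2f(x₂) + ... + f(xₙ)]

x_0 = 1.2500, f(x_0) = 0.444444, coefficient = 1
x_1 = 1.5000, f(x_1) = 0.400000, coefficient = 4
x_2 = 1.7500, f(x_2) = 0.363636, coefficient = 2
x_3 = 2.0000, f(x_3) = 0.333333, coefficient = 4
x_4 = 2.2500, f(x_4) = 0.307692, coefficient = 1

I ≈ (0.250000/3) × 4.412743 = 0.367729
Exact value: 0.367725
Error: 0.000004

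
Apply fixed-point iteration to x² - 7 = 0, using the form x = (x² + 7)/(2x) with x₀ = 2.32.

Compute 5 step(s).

Equation: x² - 7 = 0
Fixed-point form: x = (x² + 7)/(2x)
x₀ = 2.32

x_1 = g(2.320000) = 2.668621
x_2 = g(2.668621) = 2.645849
x_3 = g(2.645849) = 2.645751
x_4 = g(2.645751) = 2.645751
x_5 = g(2.645751) = 2.645751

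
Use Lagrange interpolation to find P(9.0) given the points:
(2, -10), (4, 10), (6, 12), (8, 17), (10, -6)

Lagrange interpolation formula:
P(x) = Σ yᵢ × Lᵢ(x)
where Lᵢ(x) = Π_{j≠i} (x - xⱼ)/(xᵢ - xⱼ)

L_0(9.0) = (9.0 - 4)/(2 - 4) × (9.0 - 6)/(2 - 6) × (9.0 - 8)/(2 - 8) × (9.0 - 10)/(2 - 10) = -0.039062
L_1(9.0) = (9.0 - 2)/(4 - 2) × (9.0 - 6)/(4 - 6) × (9.0 - 8)/(4 - 8) × (9.0 - 10)/(4 - 10) = 0.218750
L_2(9.0) = (9.0 - 2)/(6 - 2) × (9.0 - 4)/(6 - 4) × (9.0 - 8)/(6 - 8) × (9.0 - 10)/(6 - 10) = -0.546875
L_3(9.0) = (9.0 - 2)/(8 - 2) × (9.0 - 4)/(8 - 4) × (9.0 - 6)/(8 - 6) × (9.0 - 10)/(8 - 10) = 1.093750
L_4(9.0) = (9.0 - 2)/(10 - 2) × (9.0 - 4)/(10 - 4) × (9.0 - 6)/(10 - 6) × (9.0 - 8)/(10 - 8) = 0.273438

P(9.0) = (-10)×L_0(9.0) + 10×L_1(9.0) + 12×L_2(9.0) + 17×L_3(9.0) + (-6)×L_4(9.0)
P(9.0) = 12.968750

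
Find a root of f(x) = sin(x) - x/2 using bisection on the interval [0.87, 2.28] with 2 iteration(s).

f(x) = sin(x) - x/2
Initial interval: [0.87, 2.28]

Iteration 1:
  c_1 = (0.870000 + 2.280000)/2 = 1.575000
  f(c_1) = f(1.575000) = 0.212491
  f(a) × f(c) ≥ 0, new interval: [1.575000, 2.280000]
Iteration 2:
  c_2 = (1.575000 + 2.280000)/2 = 1.927500
  f(c_2) = f(1.927500) = -0.026697
  f(a) × f(c) < 0, new interval: [1.575000, 1.927500]

After 2 iteration(s), the approximation is c_2 = 1.927500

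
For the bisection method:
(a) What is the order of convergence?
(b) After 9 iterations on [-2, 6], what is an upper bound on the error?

(a) Bisection has linear (order 1) convergence; the error is halved each step.

(b) Error bound = (b-a)/2^n = (6 - (-2))/2^{9}
    = 8/2^{9}

(a) 1 (linear); (b) error ≤ 1.56e-02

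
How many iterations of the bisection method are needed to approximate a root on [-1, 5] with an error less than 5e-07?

We need (b-a)/2^n ≤ 5e-07
(5 - (-1))/2^n ≤ 5e-07
6/2^n ≤ 5e-07
2^n ≥ 12000000
n ≥ log₂(12000000) = 23.52
n ≥ 24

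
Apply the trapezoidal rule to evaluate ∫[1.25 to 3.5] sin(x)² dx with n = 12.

f(x) = sin(x)²
a = 1.25, b = 3.5, n = 12
h = (b - a)/n = 0.187500

Trapezoidal rule: (h/2)[f(x₀) + 2f(x₁) + 2f(x₂) + ... + f(xₙ)]

x_0 = 1.2500, f(x_0) = 0.900572, coefficient = 1
x_1 = 1.4375, f(x_1) = 0.982337, coefficient = 2
x_2 = 1.6250, f(x_2) = 0.997065, coefficient = 2
x_3 = 1.8125, f(x_3) = 0.942708, coefficient = 2
x_4 = 2.0000, f(x_4) = 0.826822, coefficient = 2
x_5 = 2.1875, f(x_5) = 0.665512, coefficient = 2
x_6 = 2.3750, f(x_6) = 0.481199, coefficient = 2
x_7 = 2.5625, f(x_7) = 0.299499, coefficient = 2
x_8 = 2.7500, f(x_8) = 0.145665, coefficient = 2
x_9 = 2.9375, f(x_9) = 0.041079, coefficient = 2
x_10 = 3.1250, f(x_10) = 0.000275, coefficient = 2
x_11 = 3.3125, f(x_11) = 0.028926, coefficient = 2
x_12 = 3.5000, f(x_12) = 0.123049, coefficient = 1

I ≈ (0.187500/2) × 11.845794 = 1.110543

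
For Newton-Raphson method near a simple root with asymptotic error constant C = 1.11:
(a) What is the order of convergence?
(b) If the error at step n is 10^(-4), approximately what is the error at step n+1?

(a) Newton-Raphson has quadratic (order 2) convergence near simple roots.
    This means |e_{n+1}| ≈ C|e_n|².

(b) With |e_n| = 10^(-4) and C = 1.11:
    |e_{n+1}| ≈ 1.11 × (10^(-4))² = 1.11 × 10^(-8)

(a) 2 (quadratic); (b) |e_{n+1}| ≈ 1.110e-08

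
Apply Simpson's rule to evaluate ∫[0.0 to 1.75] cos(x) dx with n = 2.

f(x) = cos(x)
a = 0.0, b = 1.75, n = 2
h = (b - a)/n = 0.875000

Simpson's rule: (h/3)[f(x₀) + 4f(x₁) + 2f(x₂) + ... + f(xₙ)]

x_0 = 0.0000, f(x_0) = 1.000000, coefficient = 1
x_1 = 0.8750, f(x_1) = 0.640997, coefficient = 4
x_2 = 1.7500, f(x_2) = -0.178246, coefficient = 1

I ≈ (0.875000/3) × 3.385741 = 0.987508
Exact value: 0.983986
Error: 0.003522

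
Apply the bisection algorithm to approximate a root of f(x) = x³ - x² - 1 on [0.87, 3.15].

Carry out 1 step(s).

f(x) = x³ - x² - 1
Initial interval: [0.87, 3.15]

Iteration 1:
  c_1 = (0.870000 + 3.150000)/2 = 2.010000
  f(c_1) = f(2.010000) = 3.080501
  f(a) × f(c) < 0, new interval: [0.870000, 2.010000]

After 1 iteration(s), the approximation is c_1 = 2.010000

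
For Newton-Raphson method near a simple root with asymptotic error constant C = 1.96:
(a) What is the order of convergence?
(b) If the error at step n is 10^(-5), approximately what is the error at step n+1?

(a) Newton-Raphson has quadratic (order 2) convergence near simple roots.
    This means |e_{n+1}| ≈ C|e_n|².

(b) With |e_n| = 10^(-5) and C = 1.96:
    |e_{n+1}| ≈ 1.96 × (10^(-5))² = 1.96 × 10^(-10)

(a) 2 (quadratic); (b) |e_{n+1}| ≈ 1.960e-10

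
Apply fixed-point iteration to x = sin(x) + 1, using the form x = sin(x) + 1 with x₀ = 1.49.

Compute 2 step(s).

Equation: x = sin(x) + 1
Fixed-point form: x = sin(x) + 1
x₀ = 1.49

x_1 = g(1.490000) = 1.996738
x_2 = g(1.996738) = 1.910650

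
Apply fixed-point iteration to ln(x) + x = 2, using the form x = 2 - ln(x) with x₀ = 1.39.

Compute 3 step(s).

Equation: ln(x) + x = 2
Fixed-point form: x = 2 - ln(x)
x₀ = 1.39

x_1 = g(1.390000) = 1.670696
x_2 = g(1.670696) = 1.486760
x_3 = g(1.486760) = 1.603401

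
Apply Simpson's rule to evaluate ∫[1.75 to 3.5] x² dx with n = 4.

f(x) = x²
a = 1.75, b = 3.5, n = 4
h = (b - a)/n = 0.437500

Simpson's rule: (h/3)[f(x₀) + 4f(x₁) + 2f(x₂) + ... + f(xₙ)]

x_0 = 1.7500, f(x_0) = 3.062500, coefficient = 1
x_1 = 2.1875, f(x_1) = 4.785156, coefficient = 4
x_2 = 2.6250, f(x_2) = 6.890625, coefficient = 2
x_3 = 3.0625, f(x_3) = 9.378906, coefficient = 4
x_4 = 3.5000, f(x_4) = 12.250000, coefficient = 1

I ≈ (0.437500/3) × 85.750000 = 12.505208
Exact value: 12.505208
Error: 0.000000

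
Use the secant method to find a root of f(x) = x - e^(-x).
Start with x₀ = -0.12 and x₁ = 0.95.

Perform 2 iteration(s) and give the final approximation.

f(x) = x - e^(-x)
x₀ = -0.12, x₁ = 0.95

Secant formula: x_{n+1} = x_n - f(x_n)(x_n - x_{n-1})/(f(x_n) - f(x_{n-1}))

Iteration 1:
  f(-0.120000) = -1.247497
  f(0.950000) = 0.563259
  x_2 = 0.950000 - 0.563259×(0.950000 - (-0.120000))/(0.563259 - (-1.247497))
       = 0.617163
Iteration 2:
  f(0.950000) = 0.563259
  f(0.617163) = 0.077690
  x_3 = 0.617163 - 0.077690×(0.617163 - 0.950000)/(0.077690 - 0.563259)
       = 0.563910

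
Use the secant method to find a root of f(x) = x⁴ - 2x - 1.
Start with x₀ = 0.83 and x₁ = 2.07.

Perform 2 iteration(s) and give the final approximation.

f(x) = x⁴ - 2x - 1
x₀ = 0.83, x₁ = 2.07

Secant formula: x_{n+1} = x_n - f(x_n)(x_n - x_{n-1})/(f(x_n) - f(x_{n-1}))

Iteration 1:
  f(0.830000) = -2.185417
  f(2.070000) = 13.220368
  x_2 = 2.070000 - 13.220368×(2.070000 - 0.830000)/(13.220368 - (-2.185417))
       = 1.005903
Iteration 2:
  f(2.070000) = 13.220368
  f(1.005903) = -1.987985
  x_3 = 1.005903 - (-1.987985)×(1.005903 - 2.070000)/(-1.987985 - 13.220368)
       = 1.144998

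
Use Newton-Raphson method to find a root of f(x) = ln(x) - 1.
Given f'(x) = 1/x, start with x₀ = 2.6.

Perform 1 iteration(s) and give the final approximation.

f(x) = ln(x) - 1
f'(x) = 1/x
x₀ = 2.6

Newton-Raphson formula: x_{n+1} = x_n - f(x_n)/f'(x_n)

Iteration 1:
  f(2.600000) = -0.044489
  f'(2.600000) = 0.384615
  x_1 = 2.600000 - (-0.044489)/0.384615 = 2.715670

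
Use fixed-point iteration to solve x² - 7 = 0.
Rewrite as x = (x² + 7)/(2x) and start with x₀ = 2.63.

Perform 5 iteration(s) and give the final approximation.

Equation: x² - 7 = 0
Fixed-point form: x = (x² + 7)/(2x)
x₀ = 2.63

x_1 = g(2.630000) = 2.645798
x_2 = g(2.645798) = 2.645751
x_3 = g(2.645751) = 2.645751
x_4 = g(2.645751) = 2.645751
x_5 = g(2.645751) = 2.645751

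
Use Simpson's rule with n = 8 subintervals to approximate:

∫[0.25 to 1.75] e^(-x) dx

f(x) = e^(-x)
a = 0.25, b = 1.75, n = 8
h = (b - a)/n = 0.187500

Simpson's rule: (h/3)[f(x₀) + 4f(x₁) + 2f(x₂) + ... + f(xₙ)]

x_0 = 0.2500, f(x_0) = 0.778801, coefficient = 1
x_1 = 0.4375, f(x_1) = 0.645649, coefficient = 4
x_2 = 0.6250, f(x_2) = 0.535261, coefficient = 2
x_3 = 0.8125, f(x_3) = 0.443747, coefficient = 4
x_4 = 1.0000, f(x_4) = 0.367879, coefficient = 2
x_5 = 1.1875, f(x_5) = 0.304983, coefficient = 4
x_6 = 1.3750, f(x_6) = 0.252840, coefficient = 2
x_7 = 1.5625, f(x_7) = 0.209611, coefficient = 4
x_8 = 1.7500, f(x_8) = 0.173774, coefficient = 1

I ≈ (0.187500/3) × 9.680496 = 0.605031
Exact value: 0.605027
Error: 0.000004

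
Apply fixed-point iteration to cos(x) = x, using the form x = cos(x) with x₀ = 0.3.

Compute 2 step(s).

Equation: cos(x) = x
Fixed-point form: x = cos(x)
x₀ = 0.3

x_1 = g(0.300000) = 0.955336
x_2 = g(0.955336) = 0.577334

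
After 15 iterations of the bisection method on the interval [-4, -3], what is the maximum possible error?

Bisection error bound: |error| ≤ (b-a)/2^n
|error| ≤ (-3 - (-4))/2^15 = 1/2^15
|error| ≤ 0.0000305176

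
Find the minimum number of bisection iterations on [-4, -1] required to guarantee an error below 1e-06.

We need (b-a)/2^n ≤ 1e-06
(-1 - (-4))/2^n ≤ 1e-06
3/2^n ≤ 1e-06
2^n ≥ 3000000
n ≥ log₂(3000000) = 21.52
n ≥ 22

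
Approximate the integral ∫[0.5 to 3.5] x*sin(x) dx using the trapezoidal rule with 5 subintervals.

f(x) = x*sin(x)
a = 0.5, b = 3.5, n = 5
h = (b - a)/n = 0.600000

Trapezoidal rule: (h/2)[f(x₀) + 2f(x₁) + 2f(x₂) + ... + f(xₙ)]

x_0 = 0.5000, f(x_0) = 0.239713, coefficient = 1
x_1 = 1.1000, f(x_1) = 0.980328, coefficient = 2
x_2 = 1.7000, f(x_2) = 1.685830, coefficient = 2
x_3 = 2.3000, f(x_3) = 1.715122, coefficient = 2
x_4 = 2.9000, f(x_4) = 0.693823, coefficient = 2
x_5 = 3.5000, f(x_5) = -1.227741, coefficient = 1

I ≈ (0.600000/2) × 9.162178 = 2.748653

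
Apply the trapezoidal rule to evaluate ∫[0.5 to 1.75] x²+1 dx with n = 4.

f(x) = x²+1
a = 0.5, b = 1.75, n = 4
h = (b - a)/n = 0.312500

Trapezoidal rule: (h/2)[f(x₀) + 2f(x₁) + 2f(x₂) + ... + f(xₙ)]

x_0 = 0.5000, f(x_0) = 1.250000, coefficient = 1
x_1 = 0.8125, f(x_1) = 1.660156, coefficient = 2
x_2 = 1.1250, f(x_2) = 2.265625, coefficient = 2
x_3 = 1.4375, f(x_3) = 3.066406, coefficient = 2
x_4 = 1.7500, f(x_4) = 4.062500, coefficient = 1

I ≈ (0.312500/2) × 19.296875 = 3.015137
Exact value: 2.994792
Error: 0.020345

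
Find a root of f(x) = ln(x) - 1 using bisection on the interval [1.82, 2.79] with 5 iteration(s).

f(x) = ln(x) - 1
Initial interval: [1.82, 2.79]

Iteration 1:
  c_1 = (1.820000 + 2.790000)/2 = 2.305000
  f(c_1) = f(2.305000) = -0.164919
  f(a) × f(c) ≥ 0, new interval: [2.305000, 2.790000]
Iteration 2:
  c_2 = (2.305000 + 2.790000)/2 = 2.547500
  f(c_2) = f(2.547500) = -0.064888
  f(a) × f(c) ≥ 0, new interval: [2.547500, 2.790000]
Iteration 3:
  c_3 = (2.547500 + 2.790000)/2 = 2.668750
  f(c_3) = f(2.668750) = -0.018390
  f(a) × f(c) ≥ 0, new interval: [2.668750, 2.790000]
Iteration 4:
  c_4 = (2.668750 + 2.790000)/2 = 2.729375
  f(c_4) = f(2.729375) = 0.004073
  f(a) × f(c) < 0, new interval: [2.668750, 2.729375]
Iteration 5:
  c_5 = (2.668750 + 2.729375)/2 = 2.699063
  f(c_5) = f(2.699063) = -0.007096
  f(a) × f(c) ≥ 0, new interval: [2.699063, 2.729375]

After 5 iteration(s), the approximation is c_5 = 2.699063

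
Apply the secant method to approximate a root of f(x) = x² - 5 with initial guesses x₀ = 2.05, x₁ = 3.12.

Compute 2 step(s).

f(x) = x² - 5
x₀ = 2.05, x₁ = 3.12

Secant formula: x_{n+1} = x_n - f(x_n)(x_n - x_{n-1})/(f(x_n) - f(x_{n-1}))

Iteration 1:
  f(2.050000) = -0.797500
  f(3.120000) = 4.734400
  x_2 = 3.120000 - 4.734400×(3.120000 - 2.050000)/(4.734400 - (-0.797500))
       = 2.204255
Iteration 2:
  f(3.120000) = 4.734400
  f(2.204255) = -0.141258
  x_3 = 2.204255 - (-0.141258)×(2.204255 - 3.120000)/(-0.141258 - 4.734400)
       = 2.230786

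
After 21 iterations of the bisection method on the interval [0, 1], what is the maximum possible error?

Bisection error bound: |error| ≤ (b-a)/2^n
|error| ≤ (1 - 0)/2^21 = 1/2^21
|error| ≤ 0.0000004768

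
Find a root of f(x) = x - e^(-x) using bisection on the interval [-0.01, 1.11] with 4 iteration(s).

f(x) = x - e^(-x)
Initial interval: [-0.01, 1.11]

Iteration 1:
  c_1 = (-0.010000 + 1.110000)/2 = 0.550000
  f(c_1) = f(0.550000) = -0.026950
  f(a) × f(c) ≥ 0, new interval: [0.550000, 1.110000]
Iteration 2:
  c_2 = (0.550000 + 1.110000)/2 = 0.830000
  f(c_2) = f(0.830000) = 0.393951
  f(a) × f(c) < 0, new interval: [0.550000, 0.830000]
Iteration 3:
  c_3 = (0.550000 + 0.830000)/2 = 0.690000
  f(c_3) = f(0.690000) = 0.188424
  f(a) × f(c) < 0, new interval: [0.550000, 0.690000]
Iteration 4:
  c_4 = (0.550000 + 0.690000)/2 = 0.620000
  f(c_4) = f(0.620000) = 0.082056
  f(a) × f(c) < 0, new interval: [0.550000, 0.620000]

After 4 iteration(s), the approximation is c_4 = 0.620000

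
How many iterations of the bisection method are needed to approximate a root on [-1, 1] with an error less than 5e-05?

We need (b-a)/2^n ≤ 5e-05
(1 - (-1))/2^n ≤ 5e-05
2/2^n ≤ 5e-05
2^n ≥ 40000
n ≥ log₂(40000) = 15.29
n ≥ 16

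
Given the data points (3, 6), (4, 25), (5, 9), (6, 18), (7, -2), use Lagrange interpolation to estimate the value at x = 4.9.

Lagrange interpolation formula:
P(x) = Σ yᵢ × Lᵢ(x)
where Lᵢ(x) = Π_{j≠i} (x - xⱼ)/(xᵢ - xⱼ)

L_0(4.9) = (4.9 - 4)/(3 - 4) × (4.9 - 5)/(3 - 5) × (4.9 - 6)/(3 - 6) × (4.9 - 7)/(3 - 7) = -0.008662
L_1(4.9) = (4.9 - 3)/(4 - 3) × (4.9 - 5)/(4 - 5) × (4.9 - 6)/(4 - 6) × (4.9 - 7)/(4 - 7) = 0.073150
L_2(4.9) = (4.9 - 3)/(5 - 3) × (4.9 - 4)/(5 - 4) × (4.9 - 6)/(5 - 6) × (4.9 - 7)/(5 - 7) = 0.987525
L_3(4.9) = (4.9 - 3)/(6 - 3) × (4.9 - 4)/(6 - 4) × (4.9 - 5)/(6 - 5) × (4.9 - 7)/(6 - 7) = -0.059850
L_4(4.9) = (4.9 - 3)/(7 - 3) × (4.9 - 4)/(7 - 4) × (4.9 - 5)/(7 - 5) × (4.9 - 6)/(7 - 6) = 0.007837

P(4.9) = 6×L_0(4.9) + 25×L_1(4.9) + 9×L_2(4.9) + 18×L_3(4.9) + (-2)×L_4(4.9)
P(4.9) = 9.571525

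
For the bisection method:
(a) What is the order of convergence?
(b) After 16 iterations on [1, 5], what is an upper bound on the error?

(a) Bisection has linear (order 1) convergence; the error is halved each step.

(b) Error bound = (b-a)/2^n = (5 - 1)/2^{16}
    = 4/2^{16}

(a) 1 (linear); (b) error ≤ 6.10e-05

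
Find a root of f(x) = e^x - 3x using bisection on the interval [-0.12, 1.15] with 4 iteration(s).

f(x) = e^x - 3x
Initial interval: [-0.12, 1.15]

Iteration 1:
  c_1 = (-0.120000 + 1.150000)/2 = 0.515000
  f(c_1) = f(0.515000) = 0.128639
  f(a) × f(c) ≥ 0, new interval: [0.515000, 1.150000]
Iteration 2:
  c_2 = (0.515000 + 1.150000)/2 = 0.832500
  f(c_2) = f(0.832500) = -0.198441
  f(a) × f(c) < 0, new interval: [0.515000, 0.832500]
Iteration 3:
  c_3 = (0.515000 + 0.832500)/2 = 0.673750
  f(c_3) = f(0.673750) = -0.059671
  f(a) × f(c) < 0, new interval: [0.515000, 0.673750]
Iteration 4:
  c_4 = (0.515000 + 0.673750)/2 = 0.594375
  f(c_4) = f(0.594375) = 0.028773
  f(a) × f(c) ≥ 0, new interval: [0.594375, 0.673750]

After 4 iteration(s), the approximation is c_4 = 0.594375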